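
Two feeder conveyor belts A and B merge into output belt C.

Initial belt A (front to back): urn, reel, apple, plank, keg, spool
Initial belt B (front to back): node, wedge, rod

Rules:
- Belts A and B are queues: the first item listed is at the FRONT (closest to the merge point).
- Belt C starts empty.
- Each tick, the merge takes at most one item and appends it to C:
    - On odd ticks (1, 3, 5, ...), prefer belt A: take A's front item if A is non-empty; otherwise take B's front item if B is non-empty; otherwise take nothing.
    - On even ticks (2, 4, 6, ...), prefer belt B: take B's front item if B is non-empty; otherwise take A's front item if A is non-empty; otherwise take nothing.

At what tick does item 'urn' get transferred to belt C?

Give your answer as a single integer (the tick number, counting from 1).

Answer: 1

Derivation:
Tick 1: prefer A, take urn from A; A=[reel,apple,plank,keg,spool] B=[node,wedge,rod] C=[urn]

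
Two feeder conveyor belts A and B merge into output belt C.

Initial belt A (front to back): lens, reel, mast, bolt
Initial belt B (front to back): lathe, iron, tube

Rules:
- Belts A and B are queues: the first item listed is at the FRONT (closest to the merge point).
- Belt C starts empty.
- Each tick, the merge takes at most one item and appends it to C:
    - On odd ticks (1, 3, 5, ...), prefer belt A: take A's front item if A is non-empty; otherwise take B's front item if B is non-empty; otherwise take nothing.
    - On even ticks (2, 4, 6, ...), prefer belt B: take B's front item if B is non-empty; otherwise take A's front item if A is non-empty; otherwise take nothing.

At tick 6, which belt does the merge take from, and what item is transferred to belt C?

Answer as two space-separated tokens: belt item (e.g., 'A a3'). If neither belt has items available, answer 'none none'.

Answer: B tube

Derivation:
Tick 1: prefer A, take lens from A; A=[reel,mast,bolt] B=[lathe,iron,tube] C=[lens]
Tick 2: prefer B, take lathe from B; A=[reel,mast,bolt] B=[iron,tube] C=[lens,lathe]
Tick 3: prefer A, take reel from A; A=[mast,bolt] B=[iron,tube] C=[lens,lathe,reel]
Tick 4: prefer B, take iron from B; A=[mast,bolt] B=[tube] C=[lens,lathe,reel,iron]
Tick 5: prefer A, take mast from A; A=[bolt] B=[tube] C=[lens,lathe,reel,iron,mast]
Tick 6: prefer B, take tube from B; A=[bolt] B=[-] C=[lens,lathe,reel,iron,mast,tube]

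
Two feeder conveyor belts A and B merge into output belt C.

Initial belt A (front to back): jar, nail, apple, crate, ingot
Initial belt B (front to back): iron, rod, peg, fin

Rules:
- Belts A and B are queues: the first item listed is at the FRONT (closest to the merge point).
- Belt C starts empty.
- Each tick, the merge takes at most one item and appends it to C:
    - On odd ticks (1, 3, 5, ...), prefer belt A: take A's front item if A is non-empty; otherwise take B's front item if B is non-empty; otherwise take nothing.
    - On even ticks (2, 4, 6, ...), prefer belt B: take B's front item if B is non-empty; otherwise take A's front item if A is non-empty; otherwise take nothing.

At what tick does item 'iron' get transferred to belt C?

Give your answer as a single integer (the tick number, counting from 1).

Answer: 2

Derivation:
Tick 1: prefer A, take jar from A; A=[nail,apple,crate,ingot] B=[iron,rod,peg,fin] C=[jar]
Tick 2: prefer B, take iron from B; A=[nail,apple,crate,ingot] B=[rod,peg,fin] C=[jar,iron]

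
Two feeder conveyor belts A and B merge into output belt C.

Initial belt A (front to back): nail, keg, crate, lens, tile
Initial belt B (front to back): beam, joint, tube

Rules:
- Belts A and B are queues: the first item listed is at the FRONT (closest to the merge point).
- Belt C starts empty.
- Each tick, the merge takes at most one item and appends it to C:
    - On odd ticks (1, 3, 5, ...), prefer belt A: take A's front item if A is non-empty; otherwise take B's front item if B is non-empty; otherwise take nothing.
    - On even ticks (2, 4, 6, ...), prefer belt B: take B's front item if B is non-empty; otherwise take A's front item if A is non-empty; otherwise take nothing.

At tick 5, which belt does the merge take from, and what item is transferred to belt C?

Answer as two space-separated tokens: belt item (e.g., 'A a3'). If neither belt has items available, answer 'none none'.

Tick 1: prefer A, take nail from A; A=[keg,crate,lens,tile] B=[beam,joint,tube] C=[nail]
Tick 2: prefer B, take beam from B; A=[keg,crate,lens,tile] B=[joint,tube] C=[nail,beam]
Tick 3: prefer A, take keg from A; A=[crate,lens,tile] B=[joint,tube] C=[nail,beam,keg]
Tick 4: prefer B, take joint from B; A=[crate,lens,tile] B=[tube] C=[nail,beam,keg,joint]
Tick 5: prefer A, take crate from A; A=[lens,tile] B=[tube] C=[nail,beam,keg,joint,crate]

Answer: A crate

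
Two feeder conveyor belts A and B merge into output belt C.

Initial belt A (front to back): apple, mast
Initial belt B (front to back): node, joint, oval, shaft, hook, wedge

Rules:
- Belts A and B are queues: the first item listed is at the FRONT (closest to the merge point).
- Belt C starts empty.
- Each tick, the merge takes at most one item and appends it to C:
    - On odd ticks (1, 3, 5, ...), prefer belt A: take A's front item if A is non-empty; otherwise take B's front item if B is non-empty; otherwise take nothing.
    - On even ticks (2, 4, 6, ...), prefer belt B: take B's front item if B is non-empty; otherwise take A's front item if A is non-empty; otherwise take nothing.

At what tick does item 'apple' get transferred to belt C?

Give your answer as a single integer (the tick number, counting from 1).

Answer: 1

Derivation:
Tick 1: prefer A, take apple from A; A=[mast] B=[node,joint,oval,shaft,hook,wedge] C=[apple]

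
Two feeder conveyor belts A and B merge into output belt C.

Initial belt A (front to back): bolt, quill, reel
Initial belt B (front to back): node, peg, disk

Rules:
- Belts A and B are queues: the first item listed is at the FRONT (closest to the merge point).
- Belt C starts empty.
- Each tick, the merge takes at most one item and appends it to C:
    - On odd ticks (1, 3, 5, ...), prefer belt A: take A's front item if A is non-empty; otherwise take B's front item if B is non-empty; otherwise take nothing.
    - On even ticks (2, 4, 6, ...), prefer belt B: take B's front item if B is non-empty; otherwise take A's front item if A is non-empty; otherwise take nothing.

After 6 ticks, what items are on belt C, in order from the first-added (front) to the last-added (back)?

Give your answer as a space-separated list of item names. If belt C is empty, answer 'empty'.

Tick 1: prefer A, take bolt from A; A=[quill,reel] B=[node,peg,disk] C=[bolt]
Tick 2: prefer B, take node from B; A=[quill,reel] B=[peg,disk] C=[bolt,node]
Tick 3: prefer A, take quill from A; A=[reel] B=[peg,disk] C=[bolt,node,quill]
Tick 4: prefer B, take peg from B; A=[reel] B=[disk] C=[bolt,node,quill,peg]
Tick 5: prefer A, take reel from A; A=[-] B=[disk] C=[bolt,node,quill,peg,reel]
Tick 6: prefer B, take disk from B; A=[-] B=[-] C=[bolt,node,quill,peg,reel,disk]

Answer: bolt node quill peg reel disk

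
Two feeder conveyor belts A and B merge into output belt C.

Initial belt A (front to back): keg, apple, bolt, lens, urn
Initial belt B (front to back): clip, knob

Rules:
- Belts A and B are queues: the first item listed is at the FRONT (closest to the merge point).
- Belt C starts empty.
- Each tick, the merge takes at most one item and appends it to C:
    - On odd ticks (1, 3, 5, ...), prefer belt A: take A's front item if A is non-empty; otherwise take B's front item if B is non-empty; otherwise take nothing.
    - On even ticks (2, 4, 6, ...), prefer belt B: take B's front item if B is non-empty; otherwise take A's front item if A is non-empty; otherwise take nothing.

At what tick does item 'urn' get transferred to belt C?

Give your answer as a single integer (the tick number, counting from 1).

Answer: 7

Derivation:
Tick 1: prefer A, take keg from A; A=[apple,bolt,lens,urn] B=[clip,knob] C=[keg]
Tick 2: prefer B, take clip from B; A=[apple,bolt,lens,urn] B=[knob] C=[keg,clip]
Tick 3: prefer A, take apple from A; A=[bolt,lens,urn] B=[knob] C=[keg,clip,apple]
Tick 4: prefer B, take knob from B; A=[bolt,lens,urn] B=[-] C=[keg,clip,apple,knob]
Tick 5: prefer A, take bolt from A; A=[lens,urn] B=[-] C=[keg,clip,apple,knob,bolt]
Tick 6: prefer B, take lens from A; A=[urn] B=[-] C=[keg,clip,apple,knob,bolt,lens]
Tick 7: prefer A, take urn from A; A=[-] B=[-] C=[keg,clip,apple,knob,bolt,lens,urn]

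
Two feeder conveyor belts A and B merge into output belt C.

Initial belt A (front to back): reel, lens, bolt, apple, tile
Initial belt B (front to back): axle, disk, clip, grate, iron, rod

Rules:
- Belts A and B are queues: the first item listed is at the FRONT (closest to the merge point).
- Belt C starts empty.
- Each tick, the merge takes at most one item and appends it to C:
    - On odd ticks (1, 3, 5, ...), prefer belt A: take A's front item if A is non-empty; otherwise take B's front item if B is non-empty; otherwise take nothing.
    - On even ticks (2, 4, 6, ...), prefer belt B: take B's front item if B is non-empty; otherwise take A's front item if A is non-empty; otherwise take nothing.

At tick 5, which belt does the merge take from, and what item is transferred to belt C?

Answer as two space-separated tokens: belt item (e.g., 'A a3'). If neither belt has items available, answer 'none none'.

Tick 1: prefer A, take reel from A; A=[lens,bolt,apple,tile] B=[axle,disk,clip,grate,iron,rod] C=[reel]
Tick 2: prefer B, take axle from B; A=[lens,bolt,apple,tile] B=[disk,clip,grate,iron,rod] C=[reel,axle]
Tick 3: prefer A, take lens from A; A=[bolt,apple,tile] B=[disk,clip,grate,iron,rod] C=[reel,axle,lens]
Tick 4: prefer B, take disk from B; A=[bolt,apple,tile] B=[clip,grate,iron,rod] C=[reel,axle,lens,disk]
Tick 5: prefer A, take bolt from A; A=[apple,tile] B=[clip,grate,iron,rod] C=[reel,axle,lens,disk,bolt]

Answer: A bolt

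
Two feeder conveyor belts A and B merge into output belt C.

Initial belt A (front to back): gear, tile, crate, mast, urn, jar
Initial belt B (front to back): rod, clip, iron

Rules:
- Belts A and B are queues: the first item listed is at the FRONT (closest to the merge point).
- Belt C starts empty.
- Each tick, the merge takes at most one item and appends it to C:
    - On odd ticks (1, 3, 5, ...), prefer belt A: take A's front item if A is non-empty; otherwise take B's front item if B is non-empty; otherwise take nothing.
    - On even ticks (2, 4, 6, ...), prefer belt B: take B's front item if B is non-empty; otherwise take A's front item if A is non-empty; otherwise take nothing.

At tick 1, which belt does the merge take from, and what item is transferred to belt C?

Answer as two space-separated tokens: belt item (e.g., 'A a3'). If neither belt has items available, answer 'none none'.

Tick 1: prefer A, take gear from A; A=[tile,crate,mast,urn,jar] B=[rod,clip,iron] C=[gear]

Answer: A gear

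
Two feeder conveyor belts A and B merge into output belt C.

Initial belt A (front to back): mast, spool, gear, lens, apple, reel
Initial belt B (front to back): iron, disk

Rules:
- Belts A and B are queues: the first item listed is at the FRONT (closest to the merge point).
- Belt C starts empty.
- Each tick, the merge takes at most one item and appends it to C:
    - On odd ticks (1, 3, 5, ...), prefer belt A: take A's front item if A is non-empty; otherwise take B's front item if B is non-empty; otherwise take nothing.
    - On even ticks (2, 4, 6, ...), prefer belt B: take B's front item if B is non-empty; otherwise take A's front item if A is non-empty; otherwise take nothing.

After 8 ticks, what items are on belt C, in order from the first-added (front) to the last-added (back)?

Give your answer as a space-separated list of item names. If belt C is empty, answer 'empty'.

Answer: mast iron spool disk gear lens apple reel

Derivation:
Tick 1: prefer A, take mast from A; A=[spool,gear,lens,apple,reel] B=[iron,disk] C=[mast]
Tick 2: prefer B, take iron from B; A=[spool,gear,lens,apple,reel] B=[disk] C=[mast,iron]
Tick 3: prefer A, take spool from A; A=[gear,lens,apple,reel] B=[disk] C=[mast,iron,spool]
Tick 4: prefer B, take disk from B; A=[gear,lens,apple,reel] B=[-] C=[mast,iron,spool,disk]
Tick 5: prefer A, take gear from A; A=[lens,apple,reel] B=[-] C=[mast,iron,spool,disk,gear]
Tick 6: prefer B, take lens from A; A=[apple,reel] B=[-] C=[mast,iron,spool,disk,gear,lens]
Tick 7: prefer A, take apple from A; A=[reel] B=[-] C=[mast,iron,spool,disk,gear,lens,apple]
Tick 8: prefer B, take reel from A; A=[-] B=[-] C=[mast,iron,spool,disk,gear,lens,apple,reel]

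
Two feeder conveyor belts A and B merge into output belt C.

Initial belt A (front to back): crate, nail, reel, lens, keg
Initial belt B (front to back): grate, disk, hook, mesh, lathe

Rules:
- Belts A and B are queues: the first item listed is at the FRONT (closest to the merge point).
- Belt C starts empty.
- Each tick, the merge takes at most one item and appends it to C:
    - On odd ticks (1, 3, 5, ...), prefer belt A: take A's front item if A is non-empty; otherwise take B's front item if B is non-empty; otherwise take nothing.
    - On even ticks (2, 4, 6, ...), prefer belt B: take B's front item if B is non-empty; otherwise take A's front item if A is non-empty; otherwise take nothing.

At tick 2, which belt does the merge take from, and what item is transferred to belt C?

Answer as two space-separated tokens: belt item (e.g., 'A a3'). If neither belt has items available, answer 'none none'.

Answer: B grate

Derivation:
Tick 1: prefer A, take crate from A; A=[nail,reel,lens,keg] B=[grate,disk,hook,mesh,lathe] C=[crate]
Tick 2: prefer B, take grate from B; A=[nail,reel,lens,keg] B=[disk,hook,mesh,lathe] C=[crate,grate]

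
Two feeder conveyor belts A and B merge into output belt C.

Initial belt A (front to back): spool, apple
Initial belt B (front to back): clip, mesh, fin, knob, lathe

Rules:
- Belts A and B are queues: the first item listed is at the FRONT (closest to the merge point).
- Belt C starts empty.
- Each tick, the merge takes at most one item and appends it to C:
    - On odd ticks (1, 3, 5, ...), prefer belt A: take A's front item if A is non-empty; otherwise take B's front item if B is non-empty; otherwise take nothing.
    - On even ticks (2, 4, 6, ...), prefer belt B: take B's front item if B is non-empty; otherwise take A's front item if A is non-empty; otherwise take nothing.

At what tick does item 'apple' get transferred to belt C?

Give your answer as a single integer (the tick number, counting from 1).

Tick 1: prefer A, take spool from A; A=[apple] B=[clip,mesh,fin,knob,lathe] C=[spool]
Tick 2: prefer B, take clip from B; A=[apple] B=[mesh,fin,knob,lathe] C=[spool,clip]
Tick 3: prefer A, take apple from A; A=[-] B=[mesh,fin,knob,lathe] C=[spool,clip,apple]

Answer: 3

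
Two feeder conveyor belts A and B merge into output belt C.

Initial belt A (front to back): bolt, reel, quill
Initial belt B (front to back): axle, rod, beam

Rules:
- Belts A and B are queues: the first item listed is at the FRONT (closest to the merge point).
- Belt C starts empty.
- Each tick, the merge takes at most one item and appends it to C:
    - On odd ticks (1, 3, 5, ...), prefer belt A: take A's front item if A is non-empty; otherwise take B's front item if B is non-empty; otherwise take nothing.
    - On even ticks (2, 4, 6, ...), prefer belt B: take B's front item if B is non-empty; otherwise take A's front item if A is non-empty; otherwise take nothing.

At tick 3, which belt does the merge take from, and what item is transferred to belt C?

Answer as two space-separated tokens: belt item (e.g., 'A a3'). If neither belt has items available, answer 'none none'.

Tick 1: prefer A, take bolt from A; A=[reel,quill] B=[axle,rod,beam] C=[bolt]
Tick 2: prefer B, take axle from B; A=[reel,quill] B=[rod,beam] C=[bolt,axle]
Tick 3: prefer A, take reel from A; A=[quill] B=[rod,beam] C=[bolt,axle,reel]

Answer: A reel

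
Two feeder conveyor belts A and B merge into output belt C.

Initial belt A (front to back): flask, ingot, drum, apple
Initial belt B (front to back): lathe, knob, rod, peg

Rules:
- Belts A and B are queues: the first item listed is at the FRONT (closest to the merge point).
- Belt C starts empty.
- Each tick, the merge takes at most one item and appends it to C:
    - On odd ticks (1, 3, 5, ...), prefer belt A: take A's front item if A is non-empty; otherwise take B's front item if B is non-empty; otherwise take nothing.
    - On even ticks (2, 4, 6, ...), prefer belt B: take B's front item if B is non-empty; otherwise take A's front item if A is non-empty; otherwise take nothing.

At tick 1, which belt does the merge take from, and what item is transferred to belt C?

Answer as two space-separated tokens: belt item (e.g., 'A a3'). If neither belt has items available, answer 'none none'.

Tick 1: prefer A, take flask from A; A=[ingot,drum,apple] B=[lathe,knob,rod,peg] C=[flask]

Answer: A flask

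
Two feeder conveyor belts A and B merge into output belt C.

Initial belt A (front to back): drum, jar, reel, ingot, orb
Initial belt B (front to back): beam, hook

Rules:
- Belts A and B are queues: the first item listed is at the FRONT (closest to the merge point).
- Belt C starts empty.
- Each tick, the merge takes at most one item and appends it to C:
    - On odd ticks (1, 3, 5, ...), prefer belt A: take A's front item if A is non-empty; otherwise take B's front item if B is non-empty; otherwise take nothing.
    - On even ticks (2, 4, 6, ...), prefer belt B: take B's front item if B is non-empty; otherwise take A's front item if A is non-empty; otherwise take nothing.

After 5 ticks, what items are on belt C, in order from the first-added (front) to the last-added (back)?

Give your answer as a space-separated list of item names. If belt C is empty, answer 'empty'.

Tick 1: prefer A, take drum from A; A=[jar,reel,ingot,orb] B=[beam,hook] C=[drum]
Tick 2: prefer B, take beam from B; A=[jar,reel,ingot,orb] B=[hook] C=[drum,beam]
Tick 3: prefer A, take jar from A; A=[reel,ingot,orb] B=[hook] C=[drum,beam,jar]
Tick 4: prefer B, take hook from B; A=[reel,ingot,orb] B=[-] C=[drum,beam,jar,hook]
Tick 5: prefer A, take reel from A; A=[ingot,orb] B=[-] C=[drum,beam,jar,hook,reel]

Answer: drum beam jar hook reel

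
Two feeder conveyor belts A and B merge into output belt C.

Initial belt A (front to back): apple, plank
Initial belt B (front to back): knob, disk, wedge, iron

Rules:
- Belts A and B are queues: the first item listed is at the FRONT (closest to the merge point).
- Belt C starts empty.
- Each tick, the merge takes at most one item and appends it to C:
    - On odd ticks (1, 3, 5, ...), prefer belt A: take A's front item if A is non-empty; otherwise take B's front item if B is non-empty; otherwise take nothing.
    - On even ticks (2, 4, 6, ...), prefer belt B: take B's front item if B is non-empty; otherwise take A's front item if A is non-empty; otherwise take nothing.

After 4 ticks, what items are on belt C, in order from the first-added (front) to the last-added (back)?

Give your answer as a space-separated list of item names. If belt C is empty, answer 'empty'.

Tick 1: prefer A, take apple from A; A=[plank] B=[knob,disk,wedge,iron] C=[apple]
Tick 2: prefer B, take knob from B; A=[plank] B=[disk,wedge,iron] C=[apple,knob]
Tick 3: prefer A, take plank from A; A=[-] B=[disk,wedge,iron] C=[apple,knob,plank]
Tick 4: prefer B, take disk from B; A=[-] B=[wedge,iron] C=[apple,knob,plank,disk]

Answer: apple knob plank disk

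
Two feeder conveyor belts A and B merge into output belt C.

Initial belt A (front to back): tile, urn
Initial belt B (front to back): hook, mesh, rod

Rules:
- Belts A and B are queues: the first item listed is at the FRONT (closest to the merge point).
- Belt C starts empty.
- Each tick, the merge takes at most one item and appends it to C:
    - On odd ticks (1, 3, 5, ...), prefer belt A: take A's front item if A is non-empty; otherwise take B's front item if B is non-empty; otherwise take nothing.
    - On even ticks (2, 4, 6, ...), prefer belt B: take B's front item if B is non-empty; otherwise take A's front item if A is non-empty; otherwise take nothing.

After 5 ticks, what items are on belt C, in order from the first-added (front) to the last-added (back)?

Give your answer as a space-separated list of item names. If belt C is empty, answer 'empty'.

Answer: tile hook urn mesh rod

Derivation:
Tick 1: prefer A, take tile from A; A=[urn] B=[hook,mesh,rod] C=[tile]
Tick 2: prefer B, take hook from B; A=[urn] B=[mesh,rod] C=[tile,hook]
Tick 3: prefer A, take urn from A; A=[-] B=[mesh,rod] C=[tile,hook,urn]
Tick 4: prefer B, take mesh from B; A=[-] B=[rod] C=[tile,hook,urn,mesh]
Tick 5: prefer A, take rod from B; A=[-] B=[-] C=[tile,hook,urn,mesh,rod]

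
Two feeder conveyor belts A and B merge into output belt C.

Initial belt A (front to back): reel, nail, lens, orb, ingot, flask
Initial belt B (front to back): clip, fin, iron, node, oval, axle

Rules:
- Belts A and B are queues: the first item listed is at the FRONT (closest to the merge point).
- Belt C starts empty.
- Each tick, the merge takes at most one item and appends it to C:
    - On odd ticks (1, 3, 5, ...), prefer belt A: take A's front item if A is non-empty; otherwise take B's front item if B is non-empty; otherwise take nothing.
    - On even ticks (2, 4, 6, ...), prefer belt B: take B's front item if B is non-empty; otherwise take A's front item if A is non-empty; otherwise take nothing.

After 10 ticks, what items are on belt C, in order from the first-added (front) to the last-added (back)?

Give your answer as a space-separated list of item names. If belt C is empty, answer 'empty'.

Tick 1: prefer A, take reel from A; A=[nail,lens,orb,ingot,flask] B=[clip,fin,iron,node,oval,axle] C=[reel]
Tick 2: prefer B, take clip from B; A=[nail,lens,orb,ingot,flask] B=[fin,iron,node,oval,axle] C=[reel,clip]
Tick 3: prefer A, take nail from A; A=[lens,orb,ingot,flask] B=[fin,iron,node,oval,axle] C=[reel,clip,nail]
Tick 4: prefer B, take fin from B; A=[lens,orb,ingot,flask] B=[iron,node,oval,axle] C=[reel,clip,nail,fin]
Tick 5: prefer A, take lens from A; A=[orb,ingot,flask] B=[iron,node,oval,axle] C=[reel,clip,nail,fin,lens]
Tick 6: prefer B, take iron from B; A=[orb,ingot,flask] B=[node,oval,axle] C=[reel,clip,nail,fin,lens,iron]
Tick 7: prefer A, take orb from A; A=[ingot,flask] B=[node,oval,axle] C=[reel,clip,nail,fin,lens,iron,orb]
Tick 8: prefer B, take node from B; A=[ingot,flask] B=[oval,axle] C=[reel,clip,nail,fin,lens,iron,orb,node]
Tick 9: prefer A, take ingot from A; A=[flask] B=[oval,axle] C=[reel,clip,nail,fin,lens,iron,orb,node,ingot]
Tick 10: prefer B, take oval from B; A=[flask] B=[axle] C=[reel,clip,nail,fin,lens,iron,orb,node,ingot,oval]

Answer: reel clip nail fin lens iron orb node ingot oval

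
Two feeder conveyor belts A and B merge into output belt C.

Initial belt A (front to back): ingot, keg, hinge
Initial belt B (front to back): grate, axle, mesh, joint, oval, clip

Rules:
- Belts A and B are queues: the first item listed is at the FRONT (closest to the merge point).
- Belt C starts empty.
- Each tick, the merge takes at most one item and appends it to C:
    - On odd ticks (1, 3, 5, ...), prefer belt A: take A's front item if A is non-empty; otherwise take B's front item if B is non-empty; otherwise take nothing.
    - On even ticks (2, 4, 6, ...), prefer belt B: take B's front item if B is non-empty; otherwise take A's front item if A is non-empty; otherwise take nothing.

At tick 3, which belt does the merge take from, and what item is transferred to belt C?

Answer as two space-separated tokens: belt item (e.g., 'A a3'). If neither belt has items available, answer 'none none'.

Answer: A keg

Derivation:
Tick 1: prefer A, take ingot from A; A=[keg,hinge] B=[grate,axle,mesh,joint,oval,clip] C=[ingot]
Tick 2: prefer B, take grate from B; A=[keg,hinge] B=[axle,mesh,joint,oval,clip] C=[ingot,grate]
Tick 3: prefer A, take keg from A; A=[hinge] B=[axle,mesh,joint,oval,clip] C=[ingot,grate,keg]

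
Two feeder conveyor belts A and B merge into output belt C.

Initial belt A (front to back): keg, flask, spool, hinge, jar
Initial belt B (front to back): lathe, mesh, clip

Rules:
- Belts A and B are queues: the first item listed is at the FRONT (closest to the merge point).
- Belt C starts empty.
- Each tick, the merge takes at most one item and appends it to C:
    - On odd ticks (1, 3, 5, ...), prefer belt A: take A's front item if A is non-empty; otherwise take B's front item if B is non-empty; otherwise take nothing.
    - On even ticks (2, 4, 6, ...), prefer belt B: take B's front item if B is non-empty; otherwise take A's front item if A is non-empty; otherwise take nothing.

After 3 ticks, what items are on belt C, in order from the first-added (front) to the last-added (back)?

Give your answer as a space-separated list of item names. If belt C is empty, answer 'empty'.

Answer: keg lathe flask

Derivation:
Tick 1: prefer A, take keg from A; A=[flask,spool,hinge,jar] B=[lathe,mesh,clip] C=[keg]
Tick 2: prefer B, take lathe from B; A=[flask,spool,hinge,jar] B=[mesh,clip] C=[keg,lathe]
Tick 3: prefer A, take flask from A; A=[spool,hinge,jar] B=[mesh,clip] C=[keg,lathe,flask]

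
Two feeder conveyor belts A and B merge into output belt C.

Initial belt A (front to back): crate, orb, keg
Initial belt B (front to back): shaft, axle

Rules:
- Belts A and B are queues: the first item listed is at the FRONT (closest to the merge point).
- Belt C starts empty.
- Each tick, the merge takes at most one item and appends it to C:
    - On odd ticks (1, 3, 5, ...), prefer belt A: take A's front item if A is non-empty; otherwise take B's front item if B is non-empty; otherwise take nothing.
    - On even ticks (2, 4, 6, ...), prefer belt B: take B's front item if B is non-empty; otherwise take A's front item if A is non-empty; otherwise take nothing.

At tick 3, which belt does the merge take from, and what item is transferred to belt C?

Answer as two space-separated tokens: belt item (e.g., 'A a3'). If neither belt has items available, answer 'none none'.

Answer: A orb

Derivation:
Tick 1: prefer A, take crate from A; A=[orb,keg] B=[shaft,axle] C=[crate]
Tick 2: prefer B, take shaft from B; A=[orb,keg] B=[axle] C=[crate,shaft]
Tick 3: prefer A, take orb from A; A=[keg] B=[axle] C=[crate,shaft,orb]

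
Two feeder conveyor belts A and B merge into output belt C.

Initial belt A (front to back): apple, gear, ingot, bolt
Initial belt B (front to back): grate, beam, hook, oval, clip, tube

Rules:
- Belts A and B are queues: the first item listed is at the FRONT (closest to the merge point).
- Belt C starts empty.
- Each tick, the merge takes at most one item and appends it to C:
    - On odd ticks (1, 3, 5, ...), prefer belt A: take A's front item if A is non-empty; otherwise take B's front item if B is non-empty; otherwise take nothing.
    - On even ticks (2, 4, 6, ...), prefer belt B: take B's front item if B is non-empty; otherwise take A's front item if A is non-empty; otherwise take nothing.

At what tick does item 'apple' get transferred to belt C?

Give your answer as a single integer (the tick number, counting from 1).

Answer: 1

Derivation:
Tick 1: prefer A, take apple from A; A=[gear,ingot,bolt] B=[grate,beam,hook,oval,clip,tube] C=[apple]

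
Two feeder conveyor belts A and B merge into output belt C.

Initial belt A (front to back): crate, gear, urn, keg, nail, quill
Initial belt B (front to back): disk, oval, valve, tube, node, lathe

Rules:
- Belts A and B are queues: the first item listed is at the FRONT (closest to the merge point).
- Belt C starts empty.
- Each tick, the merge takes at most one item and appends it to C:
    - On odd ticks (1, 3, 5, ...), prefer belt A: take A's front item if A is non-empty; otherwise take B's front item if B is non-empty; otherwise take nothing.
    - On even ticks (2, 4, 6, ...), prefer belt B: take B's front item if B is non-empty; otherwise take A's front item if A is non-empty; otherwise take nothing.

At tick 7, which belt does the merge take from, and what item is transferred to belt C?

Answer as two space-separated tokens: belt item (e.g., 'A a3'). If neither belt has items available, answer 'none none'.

Answer: A keg

Derivation:
Tick 1: prefer A, take crate from A; A=[gear,urn,keg,nail,quill] B=[disk,oval,valve,tube,node,lathe] C=[crate]
Tick 2: prefer B, take disk from B; A=[gear,urn,keg,nail,quill] B=[oval,valve,tube,node,lathe] C=[crate,disk]
Tick 3: prefer A, take gear from A; A=[urn,keg,nail,quill] B=[oval,valve,tube,node,lathe] C=[crate,disk,gear]
Tick 4: prefer B, take oval from B; A=[urn,keg,nail,quill] B=[valve,tube,node,lathe] C=[crate,disk,gear,oval]
Tick 5: prefer A, take urn from A; A=[keg,nail,quill] B=[valve,tube,node,lathe] C=[crate,disk,gear,oval,urn]
Tick 6: prefer B, take valve from B; A=[keg,nail,quill] B=[tube,node,lathe] C=[crate,disk,gear,oval,urn,valve]
Tick 7: prefer A, take keg from A; A=[nail,quill] B=[tube,node,lathe] C=[crate,disk,gear,oval,urn,valve,keg]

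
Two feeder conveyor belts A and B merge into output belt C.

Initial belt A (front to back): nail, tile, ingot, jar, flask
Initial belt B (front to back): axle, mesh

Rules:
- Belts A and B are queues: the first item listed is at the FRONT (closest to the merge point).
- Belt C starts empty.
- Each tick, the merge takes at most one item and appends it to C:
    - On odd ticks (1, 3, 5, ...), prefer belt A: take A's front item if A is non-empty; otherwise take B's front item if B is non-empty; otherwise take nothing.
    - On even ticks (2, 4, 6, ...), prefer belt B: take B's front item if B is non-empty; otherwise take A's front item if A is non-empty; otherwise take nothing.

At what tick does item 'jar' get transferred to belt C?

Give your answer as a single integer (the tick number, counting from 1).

Tick 1: prefer A, take nail from A; A=[tile,ingot,jar,flask] B=[axle,mesh] C=[nail]
Tick 2: prefer B, take axle from B; A=[tile,ingot,jar,flask] B=[mesh] C=[nail,axle]
Tick 3: prefer A, take tile from A; A=[ingot,jar,flask] B=[mesh] C=[nail,axle,tile]
Tick 4: prefer B, take mesh from B; A=[ingot,jar,flask] B=[-] C=[nail,axle,tile,mesh]
Tick 5: prefer A, take ingot from A; A=[jar,flask] B=[-] C=[nail,axle,tile,mesh,ingot]
Tick 6: prefer B, take jar from A; A=[flask] B=[-] C=[nail,axle,tile,mesh,ingot,jar]

Answer: 6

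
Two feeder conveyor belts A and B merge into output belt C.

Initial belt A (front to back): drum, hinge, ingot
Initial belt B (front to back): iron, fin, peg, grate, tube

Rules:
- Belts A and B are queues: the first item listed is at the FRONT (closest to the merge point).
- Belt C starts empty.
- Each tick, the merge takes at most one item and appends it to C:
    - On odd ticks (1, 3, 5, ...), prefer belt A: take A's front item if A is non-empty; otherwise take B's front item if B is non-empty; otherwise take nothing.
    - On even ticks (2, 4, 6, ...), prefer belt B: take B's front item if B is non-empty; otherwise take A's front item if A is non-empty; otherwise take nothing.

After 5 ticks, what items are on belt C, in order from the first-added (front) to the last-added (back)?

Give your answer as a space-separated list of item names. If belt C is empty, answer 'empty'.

Answer: drum iron hinge fin ingot

Derivation:
Tick 1: prefer A, take drum from A; A=[hinge,ingot] B=[iron,fin,peg,grate,tube] C=[drum]
Tick 2: prefer B, take iron from B; A=[hinge,ingot] B=[fin,peg,grate,tube] C=[drum,iron]
Tick 3: prefer A, take hinge from A; A=[ingot] B=[fin,peg,grate,tube] C=[drum,iron,hinge]
Tick 4: prefer B, take fin from B; A=[ingot] B=[peg,grate,tube] C=[drum,iron,hinge,fin]
Tick 5: prefer A, take ingot from A; A=[-] B=[peg,grate,tube] C=[drum,iron,hinge,fin,ingot]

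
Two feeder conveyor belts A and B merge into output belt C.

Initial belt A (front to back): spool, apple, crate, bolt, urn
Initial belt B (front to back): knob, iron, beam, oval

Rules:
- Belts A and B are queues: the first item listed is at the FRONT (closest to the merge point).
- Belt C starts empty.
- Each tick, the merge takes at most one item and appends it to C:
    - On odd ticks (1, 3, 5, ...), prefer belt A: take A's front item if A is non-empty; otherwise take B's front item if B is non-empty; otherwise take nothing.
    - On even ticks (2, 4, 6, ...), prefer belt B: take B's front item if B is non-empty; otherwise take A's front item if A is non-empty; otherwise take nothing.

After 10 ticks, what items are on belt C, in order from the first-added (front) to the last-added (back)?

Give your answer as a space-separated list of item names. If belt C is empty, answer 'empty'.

Tick 1: prefer A, take spool from A; A=[apple,crate,bolt,urn] B=[knob,iron,beam,oval] C=[spool]
Tick 2: prefer B, take knob from B; A=[apple,crate,bolt,urn] B=[iron,beam,oval] C=[spool,knob]
Tick 3: prefer A, take apple from A; A=[crate,bolt,urn] B=[iron,beam,oval] C=[spool,knob,apple]
Tick 4: prefer B, take iron from B; A=[crate,bolt,urn] B=[beam,oval] C=[spool,knob,apple,iron]
Tick 5: prefer A, take crate from A; A=[bolt,urn] B=[beam,oval] C=[spool,knob,apple,iron,crate]
Tick 6: prefer B, take beam from B; A=[bolt,urn] B=[oval] C=[spool,knob,apple,iron,crate,beam]
Tick 7: prefer A, take bolt from A; A=[urn] B=[oval] C=[spool,knob,apple,iron,crate,beam,bolt]
Tick 8: prefer B, take oval from B; A=[urn] B=[-] C=[spool,knob,apple,iron,crate,beam,bolt,oval]
Tick 9: prefer A, take urn from A; A=[-] B=[-] C=[spool,knob,apple,iron,crate,beam,bolt,oval,urn]
Tick 10: prefer B, both empty, nothing taken; A=[-] B=[-] C=[spool,knob,apple,iron,crate,beam,bolt,oval,urn]

Answer: spool knob apple iron crate beam bolt oval urn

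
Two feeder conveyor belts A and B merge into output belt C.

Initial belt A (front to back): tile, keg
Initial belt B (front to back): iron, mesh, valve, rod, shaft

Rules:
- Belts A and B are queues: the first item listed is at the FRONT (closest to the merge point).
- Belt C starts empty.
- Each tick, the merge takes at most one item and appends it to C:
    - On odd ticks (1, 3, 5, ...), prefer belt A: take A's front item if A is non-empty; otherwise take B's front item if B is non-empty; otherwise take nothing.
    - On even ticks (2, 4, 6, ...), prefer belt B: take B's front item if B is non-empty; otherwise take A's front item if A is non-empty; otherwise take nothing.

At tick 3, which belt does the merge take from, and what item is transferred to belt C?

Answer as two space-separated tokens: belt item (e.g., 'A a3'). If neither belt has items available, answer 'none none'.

Tick 1: prefer A, take tile from A; A=[keg] B=[iron,mesh,valve,rod,shaft] C=[tile]
Tick 2: prefer B, take iron from B; A=[keg] B=[mesh,valve,rod,shaft] C=[tile,iron]
Tick 3: prefer A, take keg from A; A=[-] B=[mesh,valve,rod,shaft] C=[tile,iron,keg]

Answer: A keg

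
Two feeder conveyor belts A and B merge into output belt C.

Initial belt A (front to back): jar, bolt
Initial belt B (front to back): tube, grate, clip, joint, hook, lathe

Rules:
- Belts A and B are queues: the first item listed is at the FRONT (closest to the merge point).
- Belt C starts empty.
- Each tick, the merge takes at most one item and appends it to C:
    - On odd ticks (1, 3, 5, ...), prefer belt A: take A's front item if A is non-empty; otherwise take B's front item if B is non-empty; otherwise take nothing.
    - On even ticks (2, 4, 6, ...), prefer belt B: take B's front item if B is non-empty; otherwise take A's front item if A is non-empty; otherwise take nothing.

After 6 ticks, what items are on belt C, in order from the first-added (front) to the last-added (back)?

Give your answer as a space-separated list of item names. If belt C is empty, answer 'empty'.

Answer: jar tube bolt grate clip joint

Derivation:
Tick 1: prefer A, take jar from A; A=[bolt] B=[tube,grate,clip,joint,hook,lathe] C=[jar]
Tick 2: prefer B, take tube from B; A=[bolt] B=[grate,clip,joint,hook,lathe] C=[jar,tube]
Tick 3: prefer A, take bolt from A; A=[-] B=[grate,clip,joint,hook,lathe] C=[jar,tube,bolt]
Tick 4: prefer B, take grate from B; A=[-] B=[clip,joint,hook,lathe] C=[jar,tube,bolt,grate]
Tick 5: prefer A, take clip from B; A=[-] B=[joint,hook,lathe] C=[jar,tube,bolt,grate,clip]
Tick 6: prefer B, take joint from B; A=[-] B=[hook,lathe] C=[jar,tube,bolt,grate,clip,joint]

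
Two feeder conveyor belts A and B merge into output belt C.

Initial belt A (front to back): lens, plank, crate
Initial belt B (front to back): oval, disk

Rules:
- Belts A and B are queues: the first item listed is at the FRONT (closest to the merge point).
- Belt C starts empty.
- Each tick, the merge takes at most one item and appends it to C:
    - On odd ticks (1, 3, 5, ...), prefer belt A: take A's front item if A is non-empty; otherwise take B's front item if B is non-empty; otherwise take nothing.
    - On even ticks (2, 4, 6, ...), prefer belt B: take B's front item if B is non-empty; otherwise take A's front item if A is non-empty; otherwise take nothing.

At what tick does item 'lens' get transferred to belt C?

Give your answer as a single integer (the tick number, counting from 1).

Tick 1: prefer A, take lens from A; A=[plank,crate] B=[oval,disk] C=[lens]

Answer: 1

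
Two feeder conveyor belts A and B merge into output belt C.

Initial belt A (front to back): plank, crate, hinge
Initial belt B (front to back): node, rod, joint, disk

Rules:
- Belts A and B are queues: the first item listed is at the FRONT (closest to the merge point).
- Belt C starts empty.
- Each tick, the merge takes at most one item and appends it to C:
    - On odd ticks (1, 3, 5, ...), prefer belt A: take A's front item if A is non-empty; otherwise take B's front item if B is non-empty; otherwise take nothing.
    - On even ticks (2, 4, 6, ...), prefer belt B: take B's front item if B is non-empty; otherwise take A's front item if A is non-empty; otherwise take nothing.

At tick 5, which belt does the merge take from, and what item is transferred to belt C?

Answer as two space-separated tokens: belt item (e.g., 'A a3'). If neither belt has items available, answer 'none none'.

Answer: A hinge

Derivation:
Tick 1: prefer A, take plank from A; A=[crate,hinge] B=[node,rod,joint,disk] C=[plank]
Tick 2: prefer B, take node from B; A=[crate,hinge] B=[rod,joint,disk] C=[plank,node]
Tick 3: prefer A, take crate from A; A=[hinge] B=[rod,joint,disk] C=[plank,node,crate]
Tick 4: prefer B, take rod from B; A=[hinge] B=[joint,disk] C=[plank,node,crate,rod]
Tick 5: prefer A, take hinge from A; A=[-] B=[joint,disk] C=[plank,node,crate,rod,hinge]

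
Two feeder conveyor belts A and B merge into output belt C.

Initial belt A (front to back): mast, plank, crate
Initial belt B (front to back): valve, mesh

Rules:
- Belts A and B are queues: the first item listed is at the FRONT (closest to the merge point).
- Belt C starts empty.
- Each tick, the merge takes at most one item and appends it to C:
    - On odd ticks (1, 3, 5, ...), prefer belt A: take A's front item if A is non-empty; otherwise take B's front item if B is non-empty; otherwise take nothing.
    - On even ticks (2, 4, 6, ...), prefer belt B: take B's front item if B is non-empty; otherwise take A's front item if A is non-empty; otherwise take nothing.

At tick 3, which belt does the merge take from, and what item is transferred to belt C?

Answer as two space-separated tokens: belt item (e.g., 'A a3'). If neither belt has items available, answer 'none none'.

Tick 1: prefer A, take mast from A; A=[plank,crate] B=[valve,mesh] C=[mast]
Tick 2: prefer B, take valve from B; A=[plank,crate] B=[mesh] C=[mast,valve]
Tick 3: prefer A, take plank from A; A=[crate] B=[mesh] C=[mast,valve,plank]

Answer: A plank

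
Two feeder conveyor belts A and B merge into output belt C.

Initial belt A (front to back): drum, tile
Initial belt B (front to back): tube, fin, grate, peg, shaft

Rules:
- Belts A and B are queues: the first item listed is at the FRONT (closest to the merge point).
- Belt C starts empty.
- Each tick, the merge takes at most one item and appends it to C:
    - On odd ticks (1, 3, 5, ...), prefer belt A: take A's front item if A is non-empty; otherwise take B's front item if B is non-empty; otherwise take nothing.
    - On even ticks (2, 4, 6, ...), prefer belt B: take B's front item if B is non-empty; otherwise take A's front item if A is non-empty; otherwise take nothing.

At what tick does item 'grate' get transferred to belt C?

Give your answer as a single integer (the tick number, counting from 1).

Tick 1: prefer A, take drum from A; A=[tile] B=[tube,fin,grate,peg,shaft] C=[drum]
Tick 2: prefer B, take tube from B; A=[tile] B=[fin,grate,peg,shaft] C=[drum,tube]
Tick 3: prefer A, take tile from A; A=[-] B=[fin,grate,peg,shaft] C=[drum,tube,tile]
Tick 4: prefer B, take fin from B; A=[-] B=[grate,peg,shaft] C=[drum,tube,tile,fin]
Tick 5: prefer A, take grate from B; A=[-] B=[peg,shaft] C=[drum,tube,tile,fin,grate]

Answer: 5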